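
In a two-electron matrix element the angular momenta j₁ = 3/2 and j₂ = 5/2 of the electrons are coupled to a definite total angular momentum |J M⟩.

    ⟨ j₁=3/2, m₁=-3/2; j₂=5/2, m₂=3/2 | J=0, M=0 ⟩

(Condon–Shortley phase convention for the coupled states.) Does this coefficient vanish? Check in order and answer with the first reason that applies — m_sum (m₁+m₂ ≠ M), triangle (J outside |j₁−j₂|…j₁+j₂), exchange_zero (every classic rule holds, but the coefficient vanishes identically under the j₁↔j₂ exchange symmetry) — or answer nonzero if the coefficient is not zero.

m-sum: m₁+m₂ = -3/2+3/2 = 0, M = 0  ✓
triangle: need |j₁−j₂| ≤ J ≤ j₁+j₂, i.e. J ∈ [1, 4]; J = 0 is outside ✗ ⇒ coefficient is 0

triangle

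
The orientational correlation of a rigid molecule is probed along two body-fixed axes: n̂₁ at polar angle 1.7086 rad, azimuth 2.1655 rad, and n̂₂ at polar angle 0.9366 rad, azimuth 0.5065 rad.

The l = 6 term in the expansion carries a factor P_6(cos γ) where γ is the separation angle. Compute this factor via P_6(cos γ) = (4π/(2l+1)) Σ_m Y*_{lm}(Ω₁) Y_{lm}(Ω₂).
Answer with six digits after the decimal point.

-0.171759

Addition theorem: P_6(cos γ) = (4π/13) Σ_m Y*_{lm}(Ω₁) Y_{lm}(Ω₂), m = −6…6:
  m=-6: (0.415354, 0.188798) × (-0.131305, -0.013518) = (-0.051986, -0.030405)  (running Σ = (-0.051986, -0.030405))
  m=-5: (0.036667, 0.216099) × (-0.275857, -0.192429) = (0.031469, -0.066668)  (running Σ = (-0.020517, -0.097073))
  m=-4: (0.196746, -0.188041) × (-0.189035, -0.386188) = (-0.109811, -0.040435)  (running Σ = (-0.130328, -0.137508))
  m=-3: (0.237324, 0.051407) × (0.008917, -0.173688) = (0.011045, -0.040762)  (running Σ = (-0.119283, -0.178270))
  m=-2: (-0.079938, -0.199335) × (-0.140048, 0.224478) = (0.055942, 0.009972)  (running Σ = (-0.063341, -0.168298))
  m=-1: (0.139620, -0.206420) × (-0.251909, 0.139752) = (-0.006324, 0.071511)  (running Σ = (-0.069665, -0.096787))
  m=0: (-0.198925, -0.000000) × (0.192812, 0.000000) = (-0.038355, -0.000000)  (running Σ = (-0.108021, -0.096787))
  m=1: (-0.139620, -0.206420) × (0.251909, 0.139752) = (-0.006324, -0.071511)  (running Σ = (-0.114345, -0.168298))
  m=2: (-0.079938, 0.199335) × (-0.140048, -0.224478) = (0.055942, -0.009972)  (running Σ = (-0.058403, -0.178270))
  m=3: (-0.237324, 0.051407) × (-0.008917, -0.173688) = (0.011045, 0.040762)  (running Σ = (-0.047358, -0.137508))
  m=4: (0.196746, 0.188041) × (-0.189035, 0.386188) = (-0.109811, 0.040435)  (running Σ = (-0.157169, -0.097073))
  m=5: (-0.036667, 0.216099) × (0.275857, -0.192429) = (0.031469, 0.066668)  (running Σ = (-0.125700, -0.030405))
  m=6: (0.415354, -0.188798) × (-0.131305, 0.013518) = (-0.051986, 0.030405)  (running Σ = (-0.177686, 0.000000))
Total Σ_m = (-0.177686, 0.000000). Multiply by 0.966644: (-0.171759, 0.000000). P_6(cos γ) = -0.171759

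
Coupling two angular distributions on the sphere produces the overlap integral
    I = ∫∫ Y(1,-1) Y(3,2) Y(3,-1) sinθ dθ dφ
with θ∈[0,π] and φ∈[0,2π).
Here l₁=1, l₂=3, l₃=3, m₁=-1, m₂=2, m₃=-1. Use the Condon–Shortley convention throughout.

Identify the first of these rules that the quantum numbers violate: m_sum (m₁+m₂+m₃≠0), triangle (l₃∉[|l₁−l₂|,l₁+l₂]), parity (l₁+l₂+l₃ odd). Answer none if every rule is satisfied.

parity

m₁+m₂+m₃ = -1 + 2 − 1 = 0  ✓
triangle: |1−3|=2 ≤ l₃=3 ≤ 1+3=4  ✓
parity: l₁+l₂+l₃ = 7 is odd  ✗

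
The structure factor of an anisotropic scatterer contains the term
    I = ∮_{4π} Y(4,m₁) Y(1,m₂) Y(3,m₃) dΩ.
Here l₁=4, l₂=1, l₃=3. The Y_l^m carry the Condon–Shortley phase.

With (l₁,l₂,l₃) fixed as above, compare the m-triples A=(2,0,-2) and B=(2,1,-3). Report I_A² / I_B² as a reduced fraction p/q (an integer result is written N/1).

12/1

Same 4,1,3: normalisation and zero-m 3j drop out of the ratio.
A: Δ: 2! 6! 0! / 9! → 1/252; sum: t=1:−1/120 = -1/120; 3j²(4 1 3; 2 0 -2) = Δ·Π!·Σ² = 1/21  (sign +1)
B: Δ: 2! 6! 0! / 9! → 1/252; sum: t=2:+1/1440 = 1/1440; 3j²(4 1 3; 2 1 -3) = Δ·Π!·Σ² = 1/252  (sign +1)
I_A²/I_B² = (1/21)/(1/252) = 12/1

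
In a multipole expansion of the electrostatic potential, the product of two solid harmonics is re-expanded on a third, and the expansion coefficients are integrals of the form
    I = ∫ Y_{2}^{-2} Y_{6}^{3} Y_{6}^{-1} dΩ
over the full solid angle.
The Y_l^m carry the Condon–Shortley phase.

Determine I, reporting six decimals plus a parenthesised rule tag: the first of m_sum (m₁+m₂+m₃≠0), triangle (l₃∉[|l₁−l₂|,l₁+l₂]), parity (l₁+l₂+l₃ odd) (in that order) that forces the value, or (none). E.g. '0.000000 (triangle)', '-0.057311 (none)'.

Checks pass: Σm=0; 14 even; l₃=6∈[4,8].
(2·2+1)(2·6+1)(2·6+1) = 845
Δ: 2! 2! 10! / 15! → 1/90090
sum: t=0:+1/69120 t=1:−1/14400 t=2:+1/69120 = -7/172800
3j²(2 6 6; 0 0 0) = Δ·Π!·Σ² = 14/715  (sign -1)
sum: t=2:+1/120960 = 1/120960
3j²(2 6 6; -2 3 -1) = Δ·Π!·Σ² = 24/1001  (sign -1)
combine: 4πI² = 845·14/715·24/1001 = 48/121
take √, sign +1: I = 0.17767364
No selection rule forces the value: the integral is nonzero (none).

0.177674 (none)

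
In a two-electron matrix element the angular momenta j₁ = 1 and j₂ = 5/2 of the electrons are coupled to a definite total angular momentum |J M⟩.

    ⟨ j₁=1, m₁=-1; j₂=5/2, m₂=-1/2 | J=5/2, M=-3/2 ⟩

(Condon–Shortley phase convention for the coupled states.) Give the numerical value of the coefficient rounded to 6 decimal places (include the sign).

-0.676123  (= −√(16/35))

√[6·1!1!4!/7! · 0!2!2!3!1!4!] = √(576/35)
  +(−1)^1/∏(1,0,1,1,0,3)! = -1/6  (running -1/6)
⟨..|..⟩ = √(576/35)·(-1/6) = -0.676123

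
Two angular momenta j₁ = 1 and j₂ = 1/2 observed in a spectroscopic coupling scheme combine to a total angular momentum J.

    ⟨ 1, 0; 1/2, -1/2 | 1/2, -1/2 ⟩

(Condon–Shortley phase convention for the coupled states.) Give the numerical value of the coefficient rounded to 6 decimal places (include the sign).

√[2·1!1!0!/3! · 1!1!0!1!0!1!] = √(1/3)
  +(−1)^0/∏(0,1,1,0,0,0)! = 1  (running 1)
⟨..|..⟩ = √(1/3)·(1) = +0.577350

+0.577350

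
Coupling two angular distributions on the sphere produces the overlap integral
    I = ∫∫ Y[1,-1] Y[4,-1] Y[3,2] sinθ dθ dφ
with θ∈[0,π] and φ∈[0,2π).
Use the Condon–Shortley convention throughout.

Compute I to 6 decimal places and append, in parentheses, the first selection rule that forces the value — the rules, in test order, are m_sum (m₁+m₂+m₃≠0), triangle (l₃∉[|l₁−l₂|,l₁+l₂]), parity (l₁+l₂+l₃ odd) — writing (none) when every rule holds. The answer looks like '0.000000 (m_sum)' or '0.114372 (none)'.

Checks pass: Σm=0; 8 even; l₃=3∈[3,5].
(2·1+1)(2·4+1)(2·3+1) = 189
Δ: 2! 0! 6! / 9! → 1/252
sum: t=1:−1/36 = -1/36
3j²(1 4 3; 0 0 0) = Δ·Π!·Σ² = 4/63  (sign +1)
sum: t=2:+1/240 = 1/240
3j²(1 4 3; -1 -1 2) = Δ·Π!·Σ² = 1/84  (sign -1)
combine: 4πI² = 189·4/63·1/84 = 1/7
take √, sign -1: I = -0.10662181
No selection rule forces the value: the integral is nonzero (none).

-0.106622 (none)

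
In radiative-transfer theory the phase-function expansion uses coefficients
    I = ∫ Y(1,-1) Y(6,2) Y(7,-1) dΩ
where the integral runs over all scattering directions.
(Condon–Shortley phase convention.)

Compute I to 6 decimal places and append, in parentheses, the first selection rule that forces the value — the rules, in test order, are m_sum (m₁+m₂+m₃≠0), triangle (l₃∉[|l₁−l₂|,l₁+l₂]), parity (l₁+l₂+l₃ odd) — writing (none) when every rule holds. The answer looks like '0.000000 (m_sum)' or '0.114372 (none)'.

-0.135514 (none)

Checks pass: Σm=0; 14 even; l₃=7∈[5,7].
(2·1+1)(2·6+1)(2·7+1) = 585
Δ: 0! 2! 12! / 15! → 1/1365
sum: t=0:+1/518400 = 1/518400
3j²(1 6 7; 0 0 0) = Δ·Π!·Σ² = 7/195  (sign -1)
sum: t=0:+1/1935360 = 1/1935360
3j²(1 6 7; -1 2 -1) = Δ·Π!·Σ² = 1/91  (sign +1)
combine: 4πI² = 585·7/195·1/91 = 3/13
take √, sign -1: I = -0.13551395
No selection rule forces the value: the integral is nonzero (none).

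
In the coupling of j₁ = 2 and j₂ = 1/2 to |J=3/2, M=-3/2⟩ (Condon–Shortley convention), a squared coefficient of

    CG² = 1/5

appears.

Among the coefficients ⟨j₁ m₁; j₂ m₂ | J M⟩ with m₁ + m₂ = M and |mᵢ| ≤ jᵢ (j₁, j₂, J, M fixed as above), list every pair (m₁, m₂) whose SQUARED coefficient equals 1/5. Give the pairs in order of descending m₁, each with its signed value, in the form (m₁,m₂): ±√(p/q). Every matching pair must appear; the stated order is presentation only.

Admissible pairs with m₁+m₂ = M = -3/2: (-2,1/2), (-1,-1/2)
  (m₁,m₂)=(-1,-1/2): CG² = 1/5, CG = +√(1/5)   ← matches the target
  (m₁,m₂)=(-2,1/2): CG² = 4/5, CG = −√(4/5)
Pairs with CG² = 1/5: (-1,-1/2): +√(1/5)

(-1,-1/2): +√(1/5)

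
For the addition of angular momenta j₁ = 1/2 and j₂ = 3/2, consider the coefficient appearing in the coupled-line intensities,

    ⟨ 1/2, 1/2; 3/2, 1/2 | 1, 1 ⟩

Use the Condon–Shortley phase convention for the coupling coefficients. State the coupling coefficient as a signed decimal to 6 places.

+0.500000

triangle: 1!×0!×2!/4! = 2/24
(j±m)!: 1!×0!×2!×1!×2!×0! = 4
prefactor² = (2J+1)×Δ×N² = 1
  k=0: +1/(0!×1!×0!×2!×0!×0!) = 1/2
Σ = 1/2  ⇒  CG² = 1×(1/2)² = 1/4
CG = +√(1/4) = +0.500000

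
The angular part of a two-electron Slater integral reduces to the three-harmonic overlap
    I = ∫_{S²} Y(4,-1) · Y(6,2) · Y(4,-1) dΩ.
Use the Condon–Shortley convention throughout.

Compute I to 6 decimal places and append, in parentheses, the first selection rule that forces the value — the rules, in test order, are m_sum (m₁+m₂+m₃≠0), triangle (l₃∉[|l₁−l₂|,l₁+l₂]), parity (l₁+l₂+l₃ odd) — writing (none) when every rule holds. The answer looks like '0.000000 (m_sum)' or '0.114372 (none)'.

Rules hold: Σm=0, L=14 even, 2≤4≤10.
N = 9·13·9 = 1053
Δ = 6!·2!·6!/15! = 1/1261260
Racah Σ t=2..4: t=2:+1/4608 t=3:−1/1296 t=4:+1/4608 = -7/20736
⇒ 3j(4 6 4; 0 0 0)² = 20/1287, sgn -1
Racah Σ t=3..5: t=3:−1/8640 t=4:+1/2304 t=5:−1/8640 = 7/34560
⇒ 3j(4 6 4; -1 2 -1)² = 7/429, sgn -1
4πI² = N·(3j₀)²·(3jₘ)² = 420/1573
I = +1·√(0.267006/4π) = 0.14576570
No selection rule forces the value: the integral is nonzero (none).

0.145766 (none)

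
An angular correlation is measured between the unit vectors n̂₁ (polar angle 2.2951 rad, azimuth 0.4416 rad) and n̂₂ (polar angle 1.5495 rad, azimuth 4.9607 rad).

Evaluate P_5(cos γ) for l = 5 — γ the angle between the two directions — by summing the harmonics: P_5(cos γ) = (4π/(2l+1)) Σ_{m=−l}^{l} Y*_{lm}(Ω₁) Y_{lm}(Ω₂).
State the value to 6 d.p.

-0.262443

Addition theorem: P_5(cos γ) = (4π/11) Σ_m Y*_{lm}(Ω₁) Y_{lm}(Ω₂), m = −5…5:
  m=-5: (-0.06508 + 0.08792j) × (0.43870 + 0.14990j) = -0.04173 + 0.02881j  (running Σ = -0.04173 + 0.02881j)
  m=-4: (0.05948 - 0.30018j) × (0.01705 - 0.02616j) = -0.00684 - 0.00667j  (running Σ = -0.04857 + 0.02214j)
  m=-3: (0.10446 + 0.41606j) × (0.23341 + 0.25310j) = -0.08092 + 0.12355j  (running Σ = -0.12949 + 0.14569j)
  m=-2: (-0.12681 - 0.15440j) × (0.03167 - 0.01716j) = -0.00667 - 0.00271j  (running Σ = -0.13616 + 0.14298j)
  m=-1: (-0.23825 - 0.11263j) × (0.07820 + 0.30842j) = 0.01611 - 0.08229j  (running Σ = -0.12005 + 0.06069j)
  m=0: (0.27815 + 0.00000j) × (0.03728 + 0.00000j) = 0.01037 + 0.00000j  (running Σ = -0.10968 + 0.06069j)
  m=1: (0.23825 - 0.11263j) × (-0.07820 + 0.30842j) = 0.01611 + 0.08229j  (running Σ = -0.09357 + 0.14298j)
  m=2: (-0.12681 + 0.15440j) × (0.03167 + 0.01716j) = -0.00667 + 0.00271j  (running Σ = -0.10024 + 0.14569j)
  m=3: (-0.10446 + 0.41606j) × (-0.23341 + 0.25310j) = -0.08092 - 0.12355j  (running Σ = -0.18116 + 0.02214j)
  m=4: (0.05948 + 0.30018j) × (0.01705 + 0.02616j) = -0.00684 + 0.00667j  (running Σ = -0.18800 + 0.02881j)
  m=5: (0.06508 + 0.08792j) × (-0.43870 + 0.14990j) = -0.04173 - 0.02881j  (running Σ = -0.22973 + 0.00000j)
Accumulated sum -0.22973 + 0.00000j; after 4π/(2l+1) scaling, -0.26244 + 0.00000j ⇒ P_5 = -0.262443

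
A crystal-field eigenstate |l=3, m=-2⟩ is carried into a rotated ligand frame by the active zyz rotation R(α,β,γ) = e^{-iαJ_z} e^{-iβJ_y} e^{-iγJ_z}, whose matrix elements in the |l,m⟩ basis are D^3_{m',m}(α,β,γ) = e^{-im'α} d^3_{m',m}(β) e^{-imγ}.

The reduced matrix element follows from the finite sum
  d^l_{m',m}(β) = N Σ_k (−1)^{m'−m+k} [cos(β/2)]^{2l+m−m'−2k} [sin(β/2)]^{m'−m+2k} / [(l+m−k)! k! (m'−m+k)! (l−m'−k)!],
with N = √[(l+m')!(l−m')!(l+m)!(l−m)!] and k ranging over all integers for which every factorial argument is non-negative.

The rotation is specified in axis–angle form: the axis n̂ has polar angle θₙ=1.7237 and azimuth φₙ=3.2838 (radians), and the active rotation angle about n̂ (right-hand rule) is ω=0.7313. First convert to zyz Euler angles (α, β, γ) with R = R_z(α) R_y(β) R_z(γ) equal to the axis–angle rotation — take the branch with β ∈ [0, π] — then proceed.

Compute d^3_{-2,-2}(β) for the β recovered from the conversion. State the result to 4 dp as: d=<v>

Axis–angle → zyz. n̂ = (sinθₙcosφₙ, sinθₙsinφₙ, cosθₙ) = (-0.978356, -0.140075, -0.152309), ω = 0.7313.
R = I cosω + sinω [n̂]ₓ + (1−cosω) n̂n̂ᵀ gives
  R = [+0.989052, +0.136758, -0.055446; -0.066676, +0.749324, +0.658838; +0.131649, -0.647928, +0.750238]
β = atan2(√(R₁₃²+R₂₃²), R₃₃) = 0.722374; α = atan2(R₂₃, R₁₃) mod 2π = 1.654756; γ = atan2(R₃₂, −R₃₁) mod 2π = 4.511934
d^3_{-2,-2}(β=0.7224) via the finite sum:
With c≡cos(β/2)=0.935478 and s≡sin(β/2)=0.353385, N=[1·120·1·120]^{1/2}=120.000000
The bounds max(0,m−m')=0 and min(l+m,l−m')=1 give 2 terms
  k=0: (−1)^0·120.0000/(120)·0.9355^6·0.3534^0 = +0.670196
  k=1: (−1)^1·120.0000/(24)·0.9355^4·0.3534^2 = -0.478190
d^3_{-2,-2}(0.7224) = +0.670196 -0.478190 = +0.192006

d=0.1920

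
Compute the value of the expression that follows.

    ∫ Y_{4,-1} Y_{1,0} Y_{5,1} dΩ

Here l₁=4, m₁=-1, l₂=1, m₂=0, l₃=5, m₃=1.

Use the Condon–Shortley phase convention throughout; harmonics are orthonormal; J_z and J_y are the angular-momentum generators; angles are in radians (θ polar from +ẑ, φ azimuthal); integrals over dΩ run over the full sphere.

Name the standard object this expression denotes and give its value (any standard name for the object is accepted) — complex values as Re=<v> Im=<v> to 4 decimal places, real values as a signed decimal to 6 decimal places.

This is a Gaunt coefficient — the integral of a triple product of spherical harmonics over the sphere.
Checks pass: Σm=0; 10 even; l₃=5∈[3,5].
(2·4+1)(2·1+1)(2·5+1) = 297
Δ: 0! 8! 2! / 11! → 1/495
sum: t=0:+1/576 = 1/576
3j²(4 1 5; 0 0 0) = Δ·Π!·Σ² = 5/99  (sign -1)
sum: t=0:+1/720 = 1/720
3j²(4 1 5; -1 0 1) = Δ·Π!·Σ² = 8/165  (sign +1)
combine: 4πI² = 297·5/99·8/165 = 8/11
take √, sign -1: I = -0.24057125

Gaunt coefficient, -0.240571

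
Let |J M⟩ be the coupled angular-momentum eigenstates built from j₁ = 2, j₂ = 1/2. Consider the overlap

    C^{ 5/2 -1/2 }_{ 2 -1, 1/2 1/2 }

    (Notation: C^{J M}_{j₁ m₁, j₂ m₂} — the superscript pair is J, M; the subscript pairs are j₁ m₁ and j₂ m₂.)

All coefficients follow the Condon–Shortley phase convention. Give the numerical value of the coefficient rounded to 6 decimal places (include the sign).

+0.632456

√[6·0!4!1!/6! · 1!3!1!0!2!3!] = √(72/5)
  +(−1)^0/∏(0,0,3,1,1,0)! = 1/6  (running 1/6)
⟨..|..⟩ = √(72/5)·(1/6) = +0.632456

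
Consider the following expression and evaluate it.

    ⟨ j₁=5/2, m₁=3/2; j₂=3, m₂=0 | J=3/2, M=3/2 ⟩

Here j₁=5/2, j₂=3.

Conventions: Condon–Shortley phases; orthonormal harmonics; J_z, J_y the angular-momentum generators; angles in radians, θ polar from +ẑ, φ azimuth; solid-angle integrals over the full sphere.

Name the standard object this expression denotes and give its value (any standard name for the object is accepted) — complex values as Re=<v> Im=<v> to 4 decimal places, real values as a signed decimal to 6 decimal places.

Clebsch–Gordan coefficient, −√(6/35) ≈ -0.414039

This is a Clebsch–Gordan (vector-coupling) coefficient.
√[4·4!1!2!/8! · 4!1!3!3!3!0!] = √(864/35)
  +(−1)^1/∏(1,3,0,2,1,0)! = -1/12  (running -1/12)
⟨..|..⟩ = √(864/35)·(-1/12) = -0.414039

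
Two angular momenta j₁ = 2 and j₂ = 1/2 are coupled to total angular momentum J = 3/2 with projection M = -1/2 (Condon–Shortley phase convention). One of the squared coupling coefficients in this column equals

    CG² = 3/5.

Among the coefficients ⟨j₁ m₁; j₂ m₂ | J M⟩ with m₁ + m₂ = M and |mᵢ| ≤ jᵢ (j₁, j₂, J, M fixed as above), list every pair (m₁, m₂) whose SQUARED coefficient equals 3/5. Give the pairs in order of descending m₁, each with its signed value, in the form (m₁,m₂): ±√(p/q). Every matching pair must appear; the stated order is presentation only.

(-1,1/2): −√(3/5)

Admissible pairs with m₁+m₂ = M = -1/2: (-1,1/2), (0,-1/2)
  (m₁,m₂)=(0,-1/2): CG² = 2/5, CG = +√(2/5)
  (m₁,m₂)=(-1,1/2): CG² = 3/5, CG = −√(3/5)   ← matches the target
Pairs with CG² = 3/5: (-1,1/2): −√(3/5)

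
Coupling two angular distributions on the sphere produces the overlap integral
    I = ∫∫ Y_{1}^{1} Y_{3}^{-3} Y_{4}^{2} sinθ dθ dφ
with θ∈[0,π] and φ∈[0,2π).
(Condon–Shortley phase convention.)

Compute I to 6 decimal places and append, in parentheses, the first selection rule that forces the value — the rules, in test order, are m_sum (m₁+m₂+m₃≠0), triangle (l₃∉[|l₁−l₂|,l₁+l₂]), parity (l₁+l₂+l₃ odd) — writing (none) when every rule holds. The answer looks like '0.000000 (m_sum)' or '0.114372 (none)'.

0.061558 (none)

Checks pass: Σm=0; 8 even; l₃=4∈[2,4].
(2·1+1)(2·3+1)(2·4+1) = 189
Δ: 0! 2! 6! / 9! → 1/252
sum: t=0:+1/36 = 1/36
3j²(1 3 4; 0 0 0) = Δ·Π!·Σ² = 4/63  (sign +1)
sum: t=0:+1/1440 = 1/1440
3j²(1 3 4; 1 -3 2) = Δ·Π!·Σ² = 1/252  (sign +1)
combine: 4πI² = 189·4/63·1/252 = 1/21
take √, sign +1: I = 0.06155813
No selection rule forces the value: the integral is nonzero (none).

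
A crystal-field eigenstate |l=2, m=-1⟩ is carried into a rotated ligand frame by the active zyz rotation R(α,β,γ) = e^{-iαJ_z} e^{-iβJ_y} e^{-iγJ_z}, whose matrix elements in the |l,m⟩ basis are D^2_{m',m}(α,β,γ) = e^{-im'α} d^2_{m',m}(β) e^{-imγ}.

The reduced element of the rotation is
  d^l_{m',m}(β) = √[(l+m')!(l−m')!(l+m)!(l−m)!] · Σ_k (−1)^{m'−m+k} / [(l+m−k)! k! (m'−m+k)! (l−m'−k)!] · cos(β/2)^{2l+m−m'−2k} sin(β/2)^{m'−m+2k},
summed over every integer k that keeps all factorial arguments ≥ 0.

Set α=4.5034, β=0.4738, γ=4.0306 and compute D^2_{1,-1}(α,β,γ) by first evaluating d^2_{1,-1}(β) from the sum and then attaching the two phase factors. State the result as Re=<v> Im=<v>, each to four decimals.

D^2_{1,-1}(4.5034,0.4738,4.0306) = e^{-i·1·4.5034}·d^2_{1,-1}(0.4738)·e^{-i·-1·4.0306}. Compute d first:
c=cos(0.473800/2)=0.972070, s=sin(0.473800/2)=0.234690; N=√[6·1·1·6]=6.000000
The bounds max(0,m−m')=0 and min(l+m,l−m')=1 give 2 terms
  k=0: (−1)^2·6.0000/(2)·0.9721^2·0.2347^2 = +0.156137
  k=1: (−1)^3·6.0000/(6)·0.9721^0·0.2347^4 = -0.003034
d^2_{1,-1}(0.4738) = +0.156137 -0.003034 = +0.153104
D = (-0.207471+0.978241i)·(+0.153104)·(-0.630183-0.776447i) = +0.136308-0.069720i

Re=0.1363 Im=-0.0697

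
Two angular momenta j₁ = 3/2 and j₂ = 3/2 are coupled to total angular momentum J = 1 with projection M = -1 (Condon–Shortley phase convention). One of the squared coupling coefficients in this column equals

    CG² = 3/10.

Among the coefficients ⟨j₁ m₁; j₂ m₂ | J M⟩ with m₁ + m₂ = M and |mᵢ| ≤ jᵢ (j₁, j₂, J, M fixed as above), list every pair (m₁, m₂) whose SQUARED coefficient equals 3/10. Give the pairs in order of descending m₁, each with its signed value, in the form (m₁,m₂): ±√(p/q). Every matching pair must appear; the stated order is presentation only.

Admissible pairs with m₁+m₂ = M = -1: (-3/2,1/2), (-1/2,-1/2), (1/2,-3/2)
  (m₁,m₂)=(1/2,-3/2): CG² = 3/10, CG = +√(3/10)   ← matches the target
  (m₁,m₂)=(-1/2,-1/2): CG² = 2/5, CG = −√(2/5)
  (m₁,m₂)=(-3/2,1/2): CG² = 3/10, CG = +√(3/10)   ← matches the target
Pairs with CG² = 3/10: (1/2,-3/2): +√(3/10); (-3/2,1/2): +√(3/10)

(1/2,-3/2): +√(3/10); (-3/2,1/2): +√(3/10)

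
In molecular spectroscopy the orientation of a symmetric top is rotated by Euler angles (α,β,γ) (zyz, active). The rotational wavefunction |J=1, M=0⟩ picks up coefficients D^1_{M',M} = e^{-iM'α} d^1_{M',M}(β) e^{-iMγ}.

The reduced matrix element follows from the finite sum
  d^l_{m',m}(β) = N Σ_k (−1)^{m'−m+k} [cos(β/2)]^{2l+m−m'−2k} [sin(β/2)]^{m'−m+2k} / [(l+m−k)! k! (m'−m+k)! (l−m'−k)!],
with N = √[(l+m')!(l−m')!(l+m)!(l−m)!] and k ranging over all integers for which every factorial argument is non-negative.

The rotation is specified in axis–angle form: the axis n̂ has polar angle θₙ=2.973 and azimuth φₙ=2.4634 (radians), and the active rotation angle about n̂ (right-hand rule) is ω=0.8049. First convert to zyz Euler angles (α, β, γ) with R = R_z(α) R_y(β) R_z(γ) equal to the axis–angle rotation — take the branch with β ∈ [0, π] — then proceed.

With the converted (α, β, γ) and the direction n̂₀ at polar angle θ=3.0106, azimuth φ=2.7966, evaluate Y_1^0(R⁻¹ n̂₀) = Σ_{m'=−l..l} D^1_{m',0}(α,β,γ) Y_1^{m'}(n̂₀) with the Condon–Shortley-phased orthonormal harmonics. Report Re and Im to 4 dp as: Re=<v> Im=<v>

Axis–angle → zyz. n̂ = (sinθₙcosφₙ, sinθₙsinφₙ, cosθₙ) = (-0.130663, +0.105272, -0.985822), ω = 0.8049.
R = I cosω + sinω [n̂]ₓ + (1−cosω) n̂n̂ᵀ gives
  R = [+0.698422, +0.706322, +0.115398; -0.714763, +0.696584, +0.062336; -0.036355, -0.126019, +0.991362]
β = atan2(√(R₁₃²+R₂₃²), R₃₃) = 0.131537; α = atan2(R₂₃, R₁₃) mod 2π = 0.495274; γ = atan2(R₃₂, −R₃₁) mod 2π = 4.993252
Need the full column D^1_{m',0} for m'=−1..1 at α=0.4953, β=0.1315, γ=4.9933.
cos(β/2)=0.997838, sin(β/2)=0.065721
d^1_{-1,0}: single k=1 term ⇒ +0.092743;  D = +0.081598+0.044078i
d^1_{0,0}: k∈[0..1] ⇒ +0.995681 -0.004319 = +0.991362;  D = +0.991362+0.000000i
d^1_{1,0}: single k=0 term ⇒ -0.092743;  D = -0.081598+0.044078i
Y_1^{m'}(θ=3.0106,φ=2.7966) and Σ D·Y over m':
  (+0.0816+0.0441i)·(-0.0425-0.0153i)  (+0.9914+0.0000i)·(-0.4844+0.0000i)  (-0.0816+0.0441i)·(+0.0425-0.0153i)
Y_1^0(R⁻¹ n̂) = -0.485817+0.000000i

Re=-0.4858 Im=0.0000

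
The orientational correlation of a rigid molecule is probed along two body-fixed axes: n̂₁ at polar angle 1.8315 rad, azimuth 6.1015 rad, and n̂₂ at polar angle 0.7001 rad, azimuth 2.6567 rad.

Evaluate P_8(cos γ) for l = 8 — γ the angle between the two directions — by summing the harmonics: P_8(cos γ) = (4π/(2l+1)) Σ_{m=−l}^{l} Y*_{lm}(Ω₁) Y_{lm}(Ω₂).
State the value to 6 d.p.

0.026513

Summing Y*_{l m}(θ₁,φ₁)·Y_{l m}(θ₂,φ₂) over m ∈ [−8, 8]; prefactor 4π/(2·8+1) = 0.739198:
  term(m=-8) = (-0.004521, 0.003933)   from Y*(Ω₁)=(0.045824, -0.388814), Y(Ω₂)=(-0.011328, -0.010292)
  term(m=-7) = (-0.015911, 0.025856)   from Y*(Ω₁)=(-0.123061, 0.399239), Y(Ω₂)=(0.070363, 0.018166)
  term(m=-6) = (0.000053, -0.000211)   from Y*(Ω₁)=(-0.000480, 0.000921), Y(Ω₂)=(-0.203685, 0.048172)
  term(m=-5) = (-0.007714, -0.140737)   from Y*(Ω₁)=(0.217458, -0.278825), Y(Ω₂)=(0.300432, -0.261977)
  term(m=-4) = (-0.021299, -0.056936)   from Y*(Ω₁)=(-0.097065, 0.086297), Y(Ω₂)=(-0.168715, 0.436573)
  term(m=-3) = (0.036517, 0.046938)   from Y*(Ω₁)=(-0.250883, 0.152116), Y(Ω₂)=(-0.023484, -0.201331)
  term(m=-2) = (-0.040084, -0.027802)   from Y*(Ω₁)=(0.169782, -0.064561), Y(Ω₂)=(-0.151866, -0.221501)
  term(m=-1) = (0.087232, 0.027291)   from Y*(Ω₁)=(0.257415, -0.047290), Y(Ω₂)=(0.308970, 0.162780)
  term(m=+0) = (-0.032678, -0.000000)   from Y*(Ω₁)=(-0.195559, -0.000000), Y(Ω₂)=(0.167100, 0.000000)
  term(m=+1) = (0.087232, -0.027291)   from Y*(Ω₁)=(-0.257415, -0.047290), Y(Ω₂)=(-0.308970, 0.162780)
  term(m=+2) = (-0.040084, 0.027802)   from Y*(Ω₁)=(0.169782, 0.064561), Y(Ω₂)=(-0.151866, 0.221501)
  term(m=+3) = (0.036517, -0.046938)   from Y*(Ω₁)=(0.250883, 0.152116), Y(Ω₂)=(0.023484, -0.201331)
  term(m=+4) = (-0.021299, 0.056936)   from Y*(Ω₁)=(-0.097065, -0.086297), Y(Ω₂)=(-0.168715, -0.436573)
  term(m=+5) = (-0.007714, 0.140737)   from Y*(Ω₁)=(-0.217458, -0.278825), Y(Ω₂)=(-0.300432, -0.261977)
  term(m=+6) = (0.000053, 0.000211)   from Y*(Ω₁)=(-0.000480, -0.000921), Y(Ω₂)=(-0.203685, -0.048172)
  term(m=+7) = (-0.015911, -0.025856)   from Y*(Ω₁)=(0.123061, 0.399239), Y(Ω₂)=(-0.070363, 0.018166)
  term(m=+8) = (-0.004521, -0.003933)   from Y*(Ω₁)=(0.045824, 0.388814), Y(Ω₂)=(-0.011328, 0.010292)
Σ over m = (0.035867, -0.000000); ×(4π/17) → (0.026513, -0.000000). Real part: 0.026513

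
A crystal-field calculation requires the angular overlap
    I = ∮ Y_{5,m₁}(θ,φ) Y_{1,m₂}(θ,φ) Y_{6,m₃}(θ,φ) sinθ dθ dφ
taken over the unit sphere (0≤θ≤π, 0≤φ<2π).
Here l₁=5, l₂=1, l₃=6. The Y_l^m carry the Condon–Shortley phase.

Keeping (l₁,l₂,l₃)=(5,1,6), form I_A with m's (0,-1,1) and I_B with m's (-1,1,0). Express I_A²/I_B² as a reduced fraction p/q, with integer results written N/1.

Same 5,1,6: normalisation and zero-m 3j drop out of the ratio.
A: Δ: 0! 10! 2! / 13! → 1/858; sum: t=0:+1/28800 = 1/28800; 3j²(5 1 6; 0 -1 1) = Δ·Π!·Σ² = 7/286  (sign -1)
B: Δ: 0! 10! 2! / 13! → 1/858; sum: t=0:+1/34560 = 1/34560; 3j²(5 1 6; -1 1 0) = Δ·Π!·Σ² = 5/286  (sign +1)
I_A²/I_B² = (7/286)/(5/286) = 7/5

7/5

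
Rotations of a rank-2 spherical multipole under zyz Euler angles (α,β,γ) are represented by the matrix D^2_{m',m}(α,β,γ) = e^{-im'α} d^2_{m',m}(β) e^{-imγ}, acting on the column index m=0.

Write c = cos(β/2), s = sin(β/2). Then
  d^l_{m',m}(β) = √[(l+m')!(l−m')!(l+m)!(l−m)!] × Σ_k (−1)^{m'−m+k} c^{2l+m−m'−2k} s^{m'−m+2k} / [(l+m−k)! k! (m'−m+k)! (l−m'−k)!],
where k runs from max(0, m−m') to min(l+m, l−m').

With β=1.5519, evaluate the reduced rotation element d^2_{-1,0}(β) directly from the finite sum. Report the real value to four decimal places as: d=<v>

d^2_{-1,0}(β=1.5519) via the finite sum:
Half-angle: c=0.713756, s=0.700394. N=√(1·6·2·2)=4.898979
Admissible k: 1..2 (factorial args all ≥0)
  k=1: (−1)^0·4.8990/(2)·0.7138^3·0.7004^1 = +0.623832
  k=2: (−1)^1·4.8990/(2)·0.7138^1·0.7004^3 = -0.600694
d^2_{-1,0}(1.5519) = +0.623832 -0.600694 = +0.023138

d=0.0231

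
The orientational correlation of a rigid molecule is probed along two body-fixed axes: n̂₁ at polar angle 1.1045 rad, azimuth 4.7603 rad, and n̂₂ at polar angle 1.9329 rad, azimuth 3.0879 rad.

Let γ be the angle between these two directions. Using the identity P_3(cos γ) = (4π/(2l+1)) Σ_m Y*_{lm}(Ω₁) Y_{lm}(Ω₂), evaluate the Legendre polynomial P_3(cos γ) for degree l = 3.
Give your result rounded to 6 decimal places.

Expand P_3 via completeness: Σ_{m} conj(Y_{3,m}) at Ω₁ times Y_{3,m} at Ω₂ —
  m=-3: (-0.04259 + 0.29429j) × (-0.33679 - 0.05472j) = 0.03045 - 0.09678j  (running Σ = 0.03045 - 0.09678j)
  m=-2: (-0.36492 - 0.03507j) × (-0.31478 - 0.03393j) = 0.11368 + 0.02342j  (running Σ = 0.14413 - 0.07336j)
  m=-1: (0.00015 - 0.00306j) × (0.11243 + 0.00604j) = 0.00003 - 0.00034j  (running Σ = 0.14416 - 0.07370j)
  m=0: (-0.33377 + 0.00000j) × (0.31364 + 0.00000j) = -0.10468 + 0.00000j  (running Σ = 0.03948 - 0.07370j)
  m=1: (-0.00015 - 0.00306j) × (-0.11243 + 0.00604j) = 0.00003 + 0.00034j  (running Σ = 0.03951 - 0.07336j)
  m=2: (-0.36492 + 0.03507j) × (-0.31478 + 0.03393j) = 0.11368 - 0.02342j  (running Σ = 0.15319 - 0.09678j)
  m=3: (0.04259 + 0.29429j) × (0.33679 - 0.05472j) = 0.03045 + 0.09678j  (running Σ = 0.18364 + 0.00000j)
Accumulated sum 0.18364 + 0.00000j; after 4π/(2l+1) scaling, 0.32967 + 0.00000j ⇒ P_3 = 0.329668

0.329668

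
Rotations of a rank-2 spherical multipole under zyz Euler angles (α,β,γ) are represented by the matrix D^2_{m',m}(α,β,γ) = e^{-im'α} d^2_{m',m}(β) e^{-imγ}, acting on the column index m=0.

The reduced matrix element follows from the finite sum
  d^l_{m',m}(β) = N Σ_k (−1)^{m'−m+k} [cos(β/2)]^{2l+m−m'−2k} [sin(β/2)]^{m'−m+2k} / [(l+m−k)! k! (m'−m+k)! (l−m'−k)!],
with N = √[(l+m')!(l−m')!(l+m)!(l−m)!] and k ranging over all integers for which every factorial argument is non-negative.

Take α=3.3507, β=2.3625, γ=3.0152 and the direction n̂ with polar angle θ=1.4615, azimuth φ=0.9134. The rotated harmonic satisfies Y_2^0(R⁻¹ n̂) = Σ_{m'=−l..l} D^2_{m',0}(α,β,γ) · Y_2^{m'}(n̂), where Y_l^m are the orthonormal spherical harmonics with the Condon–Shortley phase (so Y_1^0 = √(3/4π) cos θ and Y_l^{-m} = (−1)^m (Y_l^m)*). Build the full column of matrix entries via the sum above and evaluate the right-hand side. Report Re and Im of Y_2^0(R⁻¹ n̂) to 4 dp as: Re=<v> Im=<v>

Need the full column D^2_{m',0} for m'=−2..2 at α=3.3507, β=2.3625, γ=3.0152.
cos(β/2)=0.379769, sin(β/2)=0.925081
d^2_{-2,0}: single k=2 term ⇒ +0.302325;  D = +0.276269+0.122783i
d^2_{-1,0}: k∈[1..2] ⇒ +0.124112 -0.736436 = -0.612324;  D = +0.598985+0.127110i
d^2_{0,0}: k∈[0..2] ⇒ +0.020801 -0.493695 +0.732352 = +0.259458;  D = +0.259458+0.000000i
d^2_{1,0}: k∈[0..1] ⇒ -0.124112 +0.736436 = +0.612324;  D = -0.598985+0.127110i
d^2_{2,0}: single k=0 term ⇒ +0.302325;  D = +0.276269-0.122783i
Y_2^{m'}(θ=1.4615,φ=0.9134) and Σ D·Y over m':
  (+0.2763+0.1228i)·(-0.0966-0.3692i)  (+0.5990+0.1271i)·(+0.0512-0.0663i)  (+0.2595+0.0000i)·(-0.3041+0.0000i)  (-0.5990+0.1271i)·(-0.0512-0.0663i)  (+0.2763-0.1228i)·(-0.0966+0.3692i)
Y_2^0(R⁻¹ n̂) = +0.036537+0.000000i

Re=0.0365 Im=0.0000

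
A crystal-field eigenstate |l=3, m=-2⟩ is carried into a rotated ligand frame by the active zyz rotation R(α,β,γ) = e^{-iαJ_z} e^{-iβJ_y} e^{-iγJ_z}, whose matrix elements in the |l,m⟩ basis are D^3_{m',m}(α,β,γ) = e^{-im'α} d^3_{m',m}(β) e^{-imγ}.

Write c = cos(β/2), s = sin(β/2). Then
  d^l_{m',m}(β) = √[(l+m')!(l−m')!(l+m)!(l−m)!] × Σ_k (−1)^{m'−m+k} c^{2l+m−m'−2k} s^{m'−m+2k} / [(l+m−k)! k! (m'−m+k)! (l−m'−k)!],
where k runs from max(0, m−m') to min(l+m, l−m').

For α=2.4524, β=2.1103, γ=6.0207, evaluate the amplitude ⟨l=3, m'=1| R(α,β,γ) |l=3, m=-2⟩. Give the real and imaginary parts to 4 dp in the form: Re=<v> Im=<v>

D^3_{1,-2}(2.4524,2.1103,6.0207) = e^{-i·1·2.4524}·d^3_{1,-2}(2.1103)·e^{-i·-2·6.0207}. Compute d first:
Half-angle: c=0.493097, s=0.869974. N=√(24·2·1·120)=75.894664
Admissible k: 0..1 (factorial args all ≥0)
  k=0: (−1)^3·75.8947/(12)·0.4931^3·0.8700^3 = -0.499283
  k=1: (−1)^4·75.8947/(24)·0.4931^1·0.8700^5 = +0.777078
d^3_{1,-2}(2.1103) = -0.499283 +0.777078 = +0.277795
D = (-0.771760-0.635914i)·(+0.277795)·(+0.865339-0.501188i) = -0.274057-0.045415i

Re=-0.2741 Im=-0.0454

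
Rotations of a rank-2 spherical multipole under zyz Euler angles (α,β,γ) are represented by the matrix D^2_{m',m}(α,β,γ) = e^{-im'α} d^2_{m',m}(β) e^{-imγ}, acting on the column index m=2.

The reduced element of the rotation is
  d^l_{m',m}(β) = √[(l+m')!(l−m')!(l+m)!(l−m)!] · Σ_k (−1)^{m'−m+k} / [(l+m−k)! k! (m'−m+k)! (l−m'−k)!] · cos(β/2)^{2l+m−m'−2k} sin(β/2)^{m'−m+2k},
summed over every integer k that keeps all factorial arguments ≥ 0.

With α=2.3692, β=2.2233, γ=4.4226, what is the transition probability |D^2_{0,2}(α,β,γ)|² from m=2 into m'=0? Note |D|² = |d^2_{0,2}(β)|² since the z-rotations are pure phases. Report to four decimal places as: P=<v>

First d^2_{0,2}(β=2.2233), then the phase factors e^{-i(0)α} and e^{-i(2)γ}:
With c≡cos(β/2)=0.443183 and s≡sin(β/2)=0.896431, N=[2·2·24·1]^{1/2}=9.797959
k∈{2} keeps every argument non-negative
  k=2: (−1)^0·9.7980/(4)·0.4432^2·0.8964^2 = +0.386612
d^2_{0,2}(2.2233) = +0.386612
|D^2_{0,2}|² = |d^2_{0,2}(β)|² = (+0.386612)² = 0.149469 (the z-rotation phases have unit modulus)

P=0.1495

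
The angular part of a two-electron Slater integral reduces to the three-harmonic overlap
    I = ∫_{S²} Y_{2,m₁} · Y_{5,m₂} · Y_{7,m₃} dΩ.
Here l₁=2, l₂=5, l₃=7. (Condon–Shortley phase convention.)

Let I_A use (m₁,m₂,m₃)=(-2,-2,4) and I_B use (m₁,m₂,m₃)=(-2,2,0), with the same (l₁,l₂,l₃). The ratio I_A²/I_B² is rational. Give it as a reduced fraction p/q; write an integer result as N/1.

66/7

l's match ⇒ only the (l;m) 3-j factors differ between A and B.
A: triangle coeff Δ(2,5,7) = 1/15015; Σ_t [0,0]: t=0:+1/725760 = 1/725760; (3j)²=2/91 [(2 5 7; -2 -2 4)], sign=-1
B: triangle coeff Δ(2,5,7) = 1/15015; Σ_t [0,0]: t=0:+1/725760 = 1/725760; (3j)²=1/429 [(2 5 7; -2 2 0)], sign=-1
I_A²/I_B² = (2/91)/(1/429) = 66/7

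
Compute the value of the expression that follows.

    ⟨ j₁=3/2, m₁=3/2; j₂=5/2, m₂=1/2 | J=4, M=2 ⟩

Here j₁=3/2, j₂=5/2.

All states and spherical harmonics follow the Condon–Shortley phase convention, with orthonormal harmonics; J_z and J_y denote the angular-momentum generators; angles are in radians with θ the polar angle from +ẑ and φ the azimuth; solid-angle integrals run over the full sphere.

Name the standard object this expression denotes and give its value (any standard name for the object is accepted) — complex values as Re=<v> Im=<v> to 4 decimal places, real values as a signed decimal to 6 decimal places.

Clebsch–Gordan coefficient, +√(5/14) ≈ +0.597614

This is a Clebsch–Gordan (vector-coupling) coefficient.
triangle: 0!*3!*5!/9! = 720/362880
(j±m)!: 3!*0!*3!*2!*6!*2! = 103680
prefactor² = (2J+1)*Δ*N² = 12960/7
  k=0: +1/(0!*0!*0!*3!*3!*2!) = 1/72
Σ = 1/72  ⇒  CG² = 12960/7*(1/72)² = 5/14
CG = +√(5/14) = +0.597614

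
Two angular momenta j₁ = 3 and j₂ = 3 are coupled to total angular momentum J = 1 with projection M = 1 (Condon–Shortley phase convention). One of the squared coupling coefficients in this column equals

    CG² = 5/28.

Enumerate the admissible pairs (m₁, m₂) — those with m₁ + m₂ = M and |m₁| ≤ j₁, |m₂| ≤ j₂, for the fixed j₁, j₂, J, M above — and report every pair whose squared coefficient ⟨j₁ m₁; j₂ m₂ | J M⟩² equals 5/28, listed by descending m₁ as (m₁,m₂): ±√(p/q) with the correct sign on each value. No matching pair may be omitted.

(2,-1): −√(5/28); (-1,2): +√(5/28)

Admissible pairs with m₁+m₂ = M = 1: (-2,3), (-1,2), (0,1), (1,0), (2,-1), (3,-2)
  (m₁,m₂)=(3,-2): CG² = 3/28, CG = +√(3/28)
  (m₁,m₂)=(2,-1): CG² = 5/28, CG = −√(5/28)   ← matches the target
  (m₁,m₂)=(1,0): CG² = 3/14, CG = +√(3/14)
  (m₁,m₂)=(0,1): CG² = 3/14, CG = −√(3/14)
  (m₁,m₂)=(-1,2): CG² = 5/28, CG = +√(5/28)   ← matches the target
  (m₁,m₂)=(-2,3): CG² = 3/28, CG = −√(3/28)
Pairs with CG² = 5/28: (2,-1): −√(5/28); (-1,2): +√(5/28)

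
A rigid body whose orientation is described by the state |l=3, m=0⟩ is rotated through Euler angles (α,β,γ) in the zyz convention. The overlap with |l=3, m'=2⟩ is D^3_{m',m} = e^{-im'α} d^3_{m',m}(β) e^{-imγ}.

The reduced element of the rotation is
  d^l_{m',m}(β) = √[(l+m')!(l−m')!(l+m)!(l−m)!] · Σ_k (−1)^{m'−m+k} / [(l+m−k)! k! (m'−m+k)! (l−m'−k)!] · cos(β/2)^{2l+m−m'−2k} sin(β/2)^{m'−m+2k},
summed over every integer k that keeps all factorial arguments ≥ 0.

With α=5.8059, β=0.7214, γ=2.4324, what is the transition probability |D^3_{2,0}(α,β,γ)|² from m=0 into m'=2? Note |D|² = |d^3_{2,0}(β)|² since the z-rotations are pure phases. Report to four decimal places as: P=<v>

P=0.2011

D^3_{2,0}(5.8059,0.7214,2.4324) = e^{-i·2·5.8059}·d^3_{2,0}(0.7214)·e^{-i·0·2.4324}. Compute d first:
c=cos(0.721400/2)=0.935650, s=sin(0.721400/2)=0.352929; N=√[120·1·6·6]=65.726707
The bounds max(0,m−m')=0 and min(l+m,l−m')=1 give 2 terms
  k=0: (−1)^2·65.7267/(12)·0.9357^4·0.3529^2 = +0.522865
  k=1: (−1)^3·65.7267/(12)·0.9357^2·0.3529^4 = -0.074394
d^3_{2,0}(0.7214) = +0.522865 -0.074394 = +0.448471
|D^3_{2,0}|² = |d^3_{2,0}(β)|² = (+0.448471)² = 0.201126 (the z-rotation phases have unit modulus)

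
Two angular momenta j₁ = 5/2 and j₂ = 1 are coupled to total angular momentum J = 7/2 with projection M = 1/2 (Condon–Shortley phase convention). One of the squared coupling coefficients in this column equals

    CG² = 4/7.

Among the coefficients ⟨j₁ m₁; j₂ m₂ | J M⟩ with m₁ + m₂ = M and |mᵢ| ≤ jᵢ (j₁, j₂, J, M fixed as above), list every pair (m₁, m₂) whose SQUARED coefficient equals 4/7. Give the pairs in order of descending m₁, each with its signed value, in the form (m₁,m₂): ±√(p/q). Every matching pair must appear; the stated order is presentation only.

Admissible pairs with m₁+m₂ = M = 1/2: (-1/2,1), (1/2,0), (3/2,-1)
  (m₁,m₂)=(3/2,-1): CG² = 1/7, CG = +√(1/7)
  (m₁,m₂)=(1/2,0): CG² = 4/7, CG = +√(4/7)   ← matches the target
  (m₁,m₂)=(-1/2,1): CG² = 2/7, CG = +√(2/7)
Pairs with CG² = 4/7: (1/2,0): +√(4/7)

(1/2,0): +√(4/7)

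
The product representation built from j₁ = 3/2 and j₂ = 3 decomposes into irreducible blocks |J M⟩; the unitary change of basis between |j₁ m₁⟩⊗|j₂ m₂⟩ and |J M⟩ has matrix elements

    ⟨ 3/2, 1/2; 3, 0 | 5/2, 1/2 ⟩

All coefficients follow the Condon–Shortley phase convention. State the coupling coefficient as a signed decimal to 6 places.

−√(6/35) ≈ -0.414039

j₁+j₂−J=2  J+j₁−j₂=1  J−j₁+j₂=4  j₁+j₂+J+1=8
(j₁±m₁, j₂±m₂, J±M) = (2,1,3,3,3,2)
P² = 216/35
sum k=0..1:
  [0] +1/12 = 1/12
  [1] −1/4 = -1/4
S = -1/6
C² = P²·S² = 6/35 ; C = -0.414039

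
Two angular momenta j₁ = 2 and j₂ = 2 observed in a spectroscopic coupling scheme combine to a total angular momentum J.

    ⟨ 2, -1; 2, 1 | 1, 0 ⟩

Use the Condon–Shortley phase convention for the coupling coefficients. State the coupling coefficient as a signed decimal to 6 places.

j₁+j₂−J=3  J+j₁−j₂=1  J−j₁+j₂=1  j₁+j₂+J+1=6
(j₁±m₁, j₂±m₂, J±M) = (1,3,3,1,1,1)
P² = 9/10
sum k=2..3:
  [2] +1/2 = 1/2
  [3] −1/6 = -1/6
S = 1/3
C² = P²·S² = 1/10 ; C = +0.316228

+√(1/10) ≈ +0.316228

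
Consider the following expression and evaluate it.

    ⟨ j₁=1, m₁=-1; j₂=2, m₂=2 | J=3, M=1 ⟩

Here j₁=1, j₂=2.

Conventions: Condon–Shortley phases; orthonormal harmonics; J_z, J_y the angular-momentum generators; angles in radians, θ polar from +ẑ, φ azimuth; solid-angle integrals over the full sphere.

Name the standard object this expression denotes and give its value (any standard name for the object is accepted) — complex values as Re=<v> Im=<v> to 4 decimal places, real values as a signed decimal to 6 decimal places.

This is a Clebsch–Gordan (vector-coupling) coefficient.
j₁+j₂−J=0  J+j₁−j₂=2  J−j₁+j₂=4  j₁+j₂+J+1=7
(j₁±m₁, j₂±m₂, J±M) = (0,2,4,0,4,2)
P² = 768/5
sum k=0..0:
  [0] +1/48 = 1/48
S = 1/48
C² = P²·S² = 1/15 ; C = +0.258199

Clebsch–Gordan coefficient, +√(1/15) ≈ +0.258199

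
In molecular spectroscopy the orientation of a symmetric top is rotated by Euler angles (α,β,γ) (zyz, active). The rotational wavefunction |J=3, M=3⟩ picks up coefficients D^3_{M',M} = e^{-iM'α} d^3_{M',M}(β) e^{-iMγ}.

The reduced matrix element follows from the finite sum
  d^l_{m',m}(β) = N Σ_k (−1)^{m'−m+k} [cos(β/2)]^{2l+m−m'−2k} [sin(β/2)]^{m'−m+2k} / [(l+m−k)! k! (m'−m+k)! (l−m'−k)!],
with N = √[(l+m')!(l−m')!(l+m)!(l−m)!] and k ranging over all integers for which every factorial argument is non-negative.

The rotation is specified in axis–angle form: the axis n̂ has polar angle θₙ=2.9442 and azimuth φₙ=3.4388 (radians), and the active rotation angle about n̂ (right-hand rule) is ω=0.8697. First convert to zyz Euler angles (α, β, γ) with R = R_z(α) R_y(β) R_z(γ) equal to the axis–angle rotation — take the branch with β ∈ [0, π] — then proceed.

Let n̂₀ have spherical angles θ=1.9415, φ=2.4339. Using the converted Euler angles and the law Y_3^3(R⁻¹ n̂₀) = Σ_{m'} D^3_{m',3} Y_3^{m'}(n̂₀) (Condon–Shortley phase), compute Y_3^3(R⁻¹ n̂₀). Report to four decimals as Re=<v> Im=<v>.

Axis–angle → zyz. n̂ = (sinθₙcosφₙ, sinθₙsinφₙ, cosθₙ) = (-0.187515, -0.057432, -0.980581), ω = 0.8697.
R = I cosω + sinω [n̂]ₓ + (1−cosω) n̂n̂ᵀ gives
  R = [+0.657536, +0.753119, +0.021379; -0.745474, +0.646227, +0.163276; +0.109151, -0.123298, +0.986349]
β = atan2(√(R₁₃²+R₂₃²), R₃₃) = 0.165424; α = atan2(R₂₃, R₁₃) mod 2π = 1.440598; γ = atan2(R₃₂, −R₃₁) mod 2π = 3.987776
Need the full column D^3_{m',3} for m'=−3..3 at α=1.4406, β=0.1654, γ=3.9878.
cos(β/2)=0.996581, sin(β/2)=0.082617
d^3_{-3,3}: single k=6 term ⇒ +0.000000;  D = +0.000000-0.000000i
d^3_{-2,3}: single k=5 term ⇒ +0.000009;  D = -0.000009-0.000003i
d^3_{-1,3}: single k=4 term ⇒ +0.000179;  D = -0.000082+0.000160i
d^3_{0,3}: single k=3 term ⇒ +0.002496;  D = +0.002056+0.001416i
d^3_{1,3}: single k=2 term ⇒ +0.026076;  D = +0.017452-0.019375i
d^3_{2,3}: single k=1 term ⇒ +0.198935;  D = -0.129274-0.151207i
d^3_{3,3}: single k=0 term ⇒ +0.979662;  D = -0.820972+0.534550i
Y_3^{m'}(θ=1.9415,φ=2.4339) and Σ D·Y over m':
  (+0.0000-0.0000i)·(+0.1772-0.2876i)  (-0.0000-0.0000i)·(-0.0498-0.3178i)  (-0.0001+0.0002i)·(+0.0787+0.0673i)  (+0.0021+0.0014i)·(+0.3169+0.0000i)  (+0.0175-0.0194i)·(-0.0787+0.0673i)  (-0.1293-0.1512i)·(-0.0498+0.3178i)  (-0.8210+0.5346i)·(-0.1772-0.2876i)
Y_3^3(R⁻¹ n̂) = +0.354309+0.110987i

Re=0.3543 Im=0.1110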